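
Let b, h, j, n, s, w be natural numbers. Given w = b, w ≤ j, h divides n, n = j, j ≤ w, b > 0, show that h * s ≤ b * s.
j ≤ w and w ≤ j, hence j = w. w = b, so j = b. n = j, so n = b. h divides n, so h divides b. Since b > 0, h ≤ b. By multiplying by a non-negative, h * s ≤ b * s.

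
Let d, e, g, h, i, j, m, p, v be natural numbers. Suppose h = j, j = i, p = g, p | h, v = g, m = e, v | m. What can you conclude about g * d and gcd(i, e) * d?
g * d | gcd(i, e) * d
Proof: From h = j and j = i, h = i. p = g and p | h, hence g | h. Since h = i, g | i. m = e and v | m, therefore v | e. Since v = g, g | e. g | i, so g | gcd(i, e). Then g * d | gcd(i, e) * d.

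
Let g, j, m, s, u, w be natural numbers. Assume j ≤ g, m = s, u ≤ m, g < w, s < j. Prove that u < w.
From m = s and u ≤ m, u ≤ s. s < j and j ≤ g, thus s < g. g < w, so s < w. Since u ≤ s, u < w.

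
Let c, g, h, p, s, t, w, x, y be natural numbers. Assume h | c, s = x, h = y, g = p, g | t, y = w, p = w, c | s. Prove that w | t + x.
Because g = p and p = w, g = w. g | t, so w | t. From h = y and h | c, y | c. y = w, so w | c. s = x and c | s, thus c | x. w | c, so w | x. Since w | t, w | t + x.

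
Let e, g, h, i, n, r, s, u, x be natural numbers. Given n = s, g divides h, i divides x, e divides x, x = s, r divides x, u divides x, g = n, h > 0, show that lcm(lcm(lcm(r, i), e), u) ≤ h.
Because r divides x and i divides x, lcm(r, i) divides x. e divides x, so lcm(lcm(r, i), e) divides x. u divides x, so lcm(lcm(lcm(r, i), e), u) divides x. x = s, so lcm(lcm(lcm(r, i), e), u) divides s. Since g = n and g divides h, n divides h. n = s, so s divides h. lcm(lcm(lcm(r, i), e), u) divides s, so lcm(lcm(lcm(r, i), e), u) divides h. Since h > 0, lcm(lcm(lcm(r, i), e), u) ≤ h.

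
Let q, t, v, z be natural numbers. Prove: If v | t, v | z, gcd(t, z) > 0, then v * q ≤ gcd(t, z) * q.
v | t and v | z, so v | gcd(t, z). Since gcd(t, z) > 0, v ≤ gcd(t, z). Then v * q ≤ gcd(t, z) * q.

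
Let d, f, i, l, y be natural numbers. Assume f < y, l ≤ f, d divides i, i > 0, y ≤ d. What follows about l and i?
l < i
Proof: l ≤ f and f < y, therefore l < y. Since d divides i and i > 0, d ≤ i. Since y ≤ d, y ≤ i. l < y, so l < i.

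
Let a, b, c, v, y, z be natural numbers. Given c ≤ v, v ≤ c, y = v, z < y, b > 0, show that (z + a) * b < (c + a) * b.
Since v ≤ c and c ≤ v, v = c. Since y = v and z < y, z < v. v = c, so z < c. Then z + a < c + a. Since b > 0, (z + a) * b < (c + a) * b.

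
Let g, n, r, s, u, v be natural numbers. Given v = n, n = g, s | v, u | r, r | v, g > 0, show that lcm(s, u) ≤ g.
v = n and n = g, therefore v = g. u | r and r | v, so u | v. s | v, so lcm(s, u) | v. Since v = g, lcm(s, u) | g. g > 0, so lcm(s, u) ≤ g.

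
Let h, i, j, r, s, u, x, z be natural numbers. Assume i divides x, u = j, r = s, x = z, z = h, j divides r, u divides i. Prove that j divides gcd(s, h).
Since r = s and j divides r, j divides s. Since x = z and z = h, x = h. Since u divides i and i divides x, u divides x. u = j, so j divides x. Since x = h, j divides h. j divides s, so j divides gcd(s, h).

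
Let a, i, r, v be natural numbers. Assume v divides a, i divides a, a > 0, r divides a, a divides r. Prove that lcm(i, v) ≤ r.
From a divides r and r divides a, a = r. i divides a and v divides a, hence lcm(i, v) divides a. Since a > 0, lcm(i, v) ≤ a. a = r, so lcm(i, v) ≤ r.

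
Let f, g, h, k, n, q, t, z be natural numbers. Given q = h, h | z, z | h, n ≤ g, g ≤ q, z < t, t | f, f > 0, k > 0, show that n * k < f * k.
From h | z and z | h, h = z. q = h, so q = z. n ≤ g and g ≤ q, hence n ≤ q. Since q = z, n ≤ z. Because z < t, n < t. t | f and f > 0, therefore t ≤ f. n < t, so n < f. k > 0, so n * k < f * k.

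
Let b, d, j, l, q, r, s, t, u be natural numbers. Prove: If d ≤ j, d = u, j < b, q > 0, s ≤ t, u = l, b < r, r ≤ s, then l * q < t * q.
d = u and d ≤ j, therefore u ≤ j. Since j < b, u < b. b < r, so u < r. r ≤ s and s ≤ t, hence r ≤ t. Since u < r, u < t. u = l, so l < t. q > 0, so l * q < t * q.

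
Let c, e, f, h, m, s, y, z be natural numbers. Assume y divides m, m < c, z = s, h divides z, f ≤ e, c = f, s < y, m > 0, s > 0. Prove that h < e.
Since z = s and h divides z, h divides s. Since s > 0, h ≤ s. y divides m and m > 0, thus y ≤ m. Since m < c, y < c. From s < y, s < c. Since c = f, s < f. h ≤ s, so h < f. Since f ≤ e, h < e.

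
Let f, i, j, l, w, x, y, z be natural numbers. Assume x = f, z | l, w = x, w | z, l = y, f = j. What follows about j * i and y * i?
j * i | y * i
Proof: x = f and f = j, so x = j. w = x and w | z, thus x | z. l = y and z | l, hence z | y. Since x | z, x | y. From x = j, j | y. Then j * i | y * i.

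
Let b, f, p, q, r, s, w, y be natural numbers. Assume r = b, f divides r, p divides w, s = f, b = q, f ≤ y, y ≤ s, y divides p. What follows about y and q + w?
y divides q + w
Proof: r = b and b = q, therefore r = q. Because s = f and y ≤ s, y ≤ f. Since f ≤ y, f = y. f divides r, so y divides r. Since r = q, y divides q. y divides p and p divides w, hence y divides w. Since y divides q, y divides q + w.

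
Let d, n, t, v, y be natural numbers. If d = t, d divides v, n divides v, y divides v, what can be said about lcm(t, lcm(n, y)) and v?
lcm(t, lcm(n, y)) divides v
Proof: From d = t and d divides v, t divides v. Since n divides v and y divides v, lcm(n, y) divides v. t divides v, so lcm(t, lcm(n, y)) divides v.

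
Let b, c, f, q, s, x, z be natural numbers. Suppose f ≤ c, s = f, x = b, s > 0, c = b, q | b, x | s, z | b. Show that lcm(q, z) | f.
From x = b and x | s, b | s. Because s > 0, b ≤ s. s = f, so b ≤ f. From c = b and f ≤ c, f ≤ b. b ≤ f, so b = f. q | b and z | b, therefore lcm(q, z) | b. b = f, so lcm(q, z) | f.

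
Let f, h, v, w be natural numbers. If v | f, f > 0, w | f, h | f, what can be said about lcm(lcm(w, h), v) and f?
lcm(lcm(w, h), v) ≤ f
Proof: Because w | f and h | f, lcm(w, h) | f. Since v | f, lcm(lcm(w, h), v) | f. f > 0, so lcm(lcm(w, h), v) ≤ f.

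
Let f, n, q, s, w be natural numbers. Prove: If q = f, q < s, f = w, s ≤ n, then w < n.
q = f and f = w, so q = w. Since q < s, w < s. s ≤ n, so w < n.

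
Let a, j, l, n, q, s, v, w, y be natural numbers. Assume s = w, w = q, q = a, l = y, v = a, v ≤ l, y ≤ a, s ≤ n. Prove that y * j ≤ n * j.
s = w and w = q, so s = q. Because q = a, s = a. Because v = a and v ≤ l, a ≤ l. From l = y, a ≤ y. Since y ≤ a, a = y. From s = a, s = y. Since s ≤ n, y ≤ n. By multiplying by a non-negative, y * j ≤ n * j.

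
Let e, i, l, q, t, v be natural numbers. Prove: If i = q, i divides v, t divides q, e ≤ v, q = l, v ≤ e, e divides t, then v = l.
e ≤ v and v ≤ e, therefore e = v. e divides t and t divides q, thus e divides q. Since e = v, v divides q. Since i = q and i divides v, q divides v. v divides q, so v = q. q = l, so v = l.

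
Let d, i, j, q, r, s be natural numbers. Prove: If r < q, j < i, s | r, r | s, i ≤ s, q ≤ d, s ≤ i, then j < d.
r | s and s | r, hence r = s. Since s ≤ i and i ≤ s, s = i. r = s, so r = i. From r < q and q ≤ d, r < d. r = i, so i < d. Since j < i, j < d.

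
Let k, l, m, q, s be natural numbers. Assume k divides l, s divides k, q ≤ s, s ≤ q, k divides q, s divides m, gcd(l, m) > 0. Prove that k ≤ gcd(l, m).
q ≤ s and s ≤ q, so q = s. Because k divides q, k divides s. Because s divides k, s = k. s divides m, so k divides m. Since k divides l, k divides gcd(l, m). gcd(l, m) > 0, so k ≤ gcd(l, m).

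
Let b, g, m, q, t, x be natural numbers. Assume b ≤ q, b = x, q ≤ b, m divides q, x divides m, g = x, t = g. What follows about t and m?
t = m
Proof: t = g and g = x, hence t = x. q ≤ b and b ≤ q, therefore q = b. Because m divides q, m divides b. Since b = x, m divides x. Because x divides m, x = m. From t = x, t = m.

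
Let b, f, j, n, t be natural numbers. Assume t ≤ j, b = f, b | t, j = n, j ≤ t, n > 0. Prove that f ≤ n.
Since t ≤ j and j ≤ t, t = j. j = n, so t = n. b = f and b | t, therefore f | t. t = n, so f | n. n > 0, so f ≤ n.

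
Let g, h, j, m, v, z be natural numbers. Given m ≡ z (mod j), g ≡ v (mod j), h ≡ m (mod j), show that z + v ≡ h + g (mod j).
From h ≡ m (mod j) and m ≡ z (mod j), h ≡ z (mod j). Using g ≡ v (mod j), by adding congruences, h + g ≡ z + v (mod j). Then z + v ≡ h + g (mod j).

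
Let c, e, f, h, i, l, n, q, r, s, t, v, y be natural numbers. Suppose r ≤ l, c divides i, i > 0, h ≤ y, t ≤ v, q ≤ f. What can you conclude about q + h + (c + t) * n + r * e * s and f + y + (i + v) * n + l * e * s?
q + h + (c + t) * n + r * e * s ≤ f + y + (i + v) * n + l * e * s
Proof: Because q ≤ f and h ≤ y, q + h ≤ f + y. c divides i and i > 0, therefore c ≤ i. Since t ≤ v, c + t ≤ i + v. By multiplying by a non-negative, (c + t) * n ≤ (i + v) * n. r ≤ l. By multiplying by a non-negative, r * e ≤ l * e. By multiplying by a non-negative, r * e * s ≤ l * e * s. (c + t) * n ≤ (i + v) * n, so (c + t) * n + r * e * s ≤ (i + v) * n + l * e * s. q + h ≤ f + y, so q + h + (c + t) * n + r * e * s ≤ f + y + (i + v) * n + l * e * s.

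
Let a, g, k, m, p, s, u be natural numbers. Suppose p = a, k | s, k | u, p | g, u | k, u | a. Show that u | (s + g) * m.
Since k | u and u | k, k = u. k | s, so u | s. Because p = a and p | g, a | g. Because u | a, u | g. u | s, so u | s + g. Then u | (s + g) * m.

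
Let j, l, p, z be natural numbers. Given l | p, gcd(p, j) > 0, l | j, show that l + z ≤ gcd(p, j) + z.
l | p and l | j, thus l | gcd(p, j). Because gcd(p, j) > 0, l ≤ gcd(p, j). Then l + z ≤ gcd(p, j) + z.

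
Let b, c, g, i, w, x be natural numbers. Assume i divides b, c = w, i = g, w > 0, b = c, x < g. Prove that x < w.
Since b = c and c = w, b = w. Since i = g and i divides b, g divides b. b = w, so g divides w. w > 0, so g ≤ w. x < g, so x < w.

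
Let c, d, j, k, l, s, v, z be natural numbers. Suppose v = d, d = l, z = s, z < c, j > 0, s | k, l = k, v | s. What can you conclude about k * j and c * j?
k * j < c * j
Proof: From v = d and v | s, d | s. d = l, so l | s. Because l = k, k | s. Since s | k, s = k. Since z = s, z = k. From z < c, k < c. Since j > 0, k * j < c * j.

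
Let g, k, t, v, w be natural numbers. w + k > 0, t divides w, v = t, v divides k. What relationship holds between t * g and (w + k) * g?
t * g ≤ (w + k) * g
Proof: v = t and v divides k, so t divides k. From t divides w, t divides w + k. w + k > 0, so t ≤ w + k. By multiplying by a non-negative, t * g ≤ (w + k) * g.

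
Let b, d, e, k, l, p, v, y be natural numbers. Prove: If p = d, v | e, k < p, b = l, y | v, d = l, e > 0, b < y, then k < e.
p = d and d = l, so p = l. k < p, so k < l. b = l and b < y, thus l < y. k < l, so k < y. From y | v and v | e, y | e. e > 0, so y ≤ e. k < y, so k < e.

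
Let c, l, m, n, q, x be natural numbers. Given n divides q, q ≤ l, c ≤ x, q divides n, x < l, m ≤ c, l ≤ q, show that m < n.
From l ≤ q and q ≤ l, l = q. Since q divides n and n divides q, q = n. Since l = q, l = n. From m ≤ c and c ≤ x, m ≤ x. Since x < l, m < l. l = n, so m < n.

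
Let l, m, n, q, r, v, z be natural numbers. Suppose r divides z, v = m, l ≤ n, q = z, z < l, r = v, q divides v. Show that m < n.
q = z and q divides v, therefore z divides v. From r = v and r divides z, v divides z. Since z divides v, z = v. z < l, so v < l. Since v = m, m < l. l ≤ n, so m < n.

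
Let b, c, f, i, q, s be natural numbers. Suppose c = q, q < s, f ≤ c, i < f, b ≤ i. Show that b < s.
Since b ≤ i and i < f, b < f. c = q and f ≤ c, therefore f ≤ q. Since q < s, f < s. b < f, so b < s.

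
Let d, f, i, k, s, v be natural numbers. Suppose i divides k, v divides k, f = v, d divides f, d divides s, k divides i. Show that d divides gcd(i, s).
From f = v and d divides f, d divides v. k divides i and i divides k, hence k = i. Since v divides k, v divides i. Since d divides v, d divides i. d divides s, so d divides gcd(i, s).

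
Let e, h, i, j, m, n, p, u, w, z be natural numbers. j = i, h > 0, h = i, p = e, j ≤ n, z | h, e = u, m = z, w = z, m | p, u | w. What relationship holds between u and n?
u ≤ n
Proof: From p = e and e = u, p = u. m | p, so m | u. Since m = z, z | u. From w = z and u | w, u | z. z | u, so z = u. Because z | h and h > 0, z ≤ h. Since h = i, z ≤ i. j = i and j ≤ n, so i ≤ n. z ≤ i, so z ≤ n. z = u, so u ≤ n.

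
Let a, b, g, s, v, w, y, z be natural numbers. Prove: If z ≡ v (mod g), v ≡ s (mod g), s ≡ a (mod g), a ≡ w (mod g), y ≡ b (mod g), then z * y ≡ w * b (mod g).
z ≡ v (mod g) and v ≡ s (mod g), hence z ≡ s (mod g). Since s ≡ a (mod g), z ≡ a (mod g). a ≡ w (mod g), so z ≡ w (mod g). Because y ≡ b (mod g), by multiplying congruences, z * y ≡ w * b (mod g).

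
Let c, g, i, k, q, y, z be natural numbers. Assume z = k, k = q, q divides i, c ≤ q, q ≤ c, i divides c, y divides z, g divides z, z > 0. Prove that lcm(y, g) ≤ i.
Because z = k and k = q, z = q. c ≤ q and q ≤ c, hence c = q. i divides c, so i divides q. q divides i, so q = i. Since z = q, z = i. y divides z and g divides z, hence lcm(y, g) divides z. z > 0, so lcm(y, g) ≤ z. z = i, so lcm(y, g) ≤ i.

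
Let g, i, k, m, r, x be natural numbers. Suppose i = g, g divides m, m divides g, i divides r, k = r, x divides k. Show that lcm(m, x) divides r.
g divides m and m divides g, thus g = m. Since i = g, i = m. From i divides r, m divides r. k = r and x divides k, therefore x divides r. Since m divides r, lcm(m, x) divides r.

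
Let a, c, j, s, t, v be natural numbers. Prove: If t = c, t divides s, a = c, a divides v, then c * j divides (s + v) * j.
Because t = c and t divides s, c divides s. a = c and a divides v, so c divides v. c divides s, so c divides s + v. Then c * j divides (s + v) * j.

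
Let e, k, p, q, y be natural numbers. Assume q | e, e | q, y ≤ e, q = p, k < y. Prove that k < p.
e | q and q | e, therefore e = q. Because k < y and y ≤ e, k < e. e = q, so k < q. Since q = p, k < p.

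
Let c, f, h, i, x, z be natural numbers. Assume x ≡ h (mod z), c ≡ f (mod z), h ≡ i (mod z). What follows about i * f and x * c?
i * f ≡ x * c (mod z)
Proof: x ≡ h (mod z) and h ≡ i (mod z), hence x ≡ i (mod z). From c ≡ f (mod z), by multiplying congruences, x * c ≡ i * f (mod z). Then i * f ≡ x * c (mod z).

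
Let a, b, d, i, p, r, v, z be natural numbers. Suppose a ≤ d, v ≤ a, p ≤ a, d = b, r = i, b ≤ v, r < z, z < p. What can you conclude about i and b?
i < b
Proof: Because d = b and a ≤ d, a ≤ b. From b ≤ v and v ≤ a, b ≤ a. Because a ≤ b, a = b. Since r = i and r < z, i < z. Because z < p and p ≤ a, z < a. i < z, so i < a. Since a = b, i < b.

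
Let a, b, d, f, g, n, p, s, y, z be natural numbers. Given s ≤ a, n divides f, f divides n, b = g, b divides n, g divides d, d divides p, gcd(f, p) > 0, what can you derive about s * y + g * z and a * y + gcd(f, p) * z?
s * y + g * z ≤ a * y + gcd(f, p) * z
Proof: s ≤ a. By multiplying by a non-negative, s * y ≤ a * y. n divides f and f divides n, so n = f. b = g and b divides n, therefore g divides n. n = f, so g divides f. Since g divides d and d divides p, g divides p. g divides f, so g divides gcd(f, p). Since gcd(f, p) > 0, g ≤ gcd(f, p). By multiplying by a non-negative, g * z ≤ gcd(f, p) * z. Since s * y ≤ a * y, s * y + g * z ≤ a * y + gcd(f, p) * z.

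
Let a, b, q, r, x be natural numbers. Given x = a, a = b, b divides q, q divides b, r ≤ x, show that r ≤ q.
Because x = a and a = b, x = b. b divides q and q divides b, therefore b = q. x = b, so x = q. Since r ≤ x, r ≤ q.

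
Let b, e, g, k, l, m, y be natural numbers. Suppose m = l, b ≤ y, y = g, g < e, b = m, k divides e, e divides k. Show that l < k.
Since b = m and m = l, b = l. y = g and b ≤ y, therefore b ≤ g. Since b = l, l ≤ g. e divides k and k divides e, hence e = k. From g < e, g < k. Since l ≤ g, l < k.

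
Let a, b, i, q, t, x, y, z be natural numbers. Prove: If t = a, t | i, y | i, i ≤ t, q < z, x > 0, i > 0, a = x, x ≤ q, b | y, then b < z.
From t = a and a = x, t = x. t | i and i > 0, so t ≤ i. Since i ≤ t, i = t. b | y and y | i, therefore b | i. i = t, so b | t. t = x, so b | x. From x > 0, b ≤ x. Because x ≤ q and q < z, x < z. b ≤ x, so b < z.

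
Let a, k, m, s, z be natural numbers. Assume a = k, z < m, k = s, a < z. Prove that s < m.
a = k and k = s, hence a = s. a < z, so s < z. Since z < m, s < m.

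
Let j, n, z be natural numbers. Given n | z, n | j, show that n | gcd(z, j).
n | z and n | j. Because common divisors divide the gcd, n | gcd(z, j).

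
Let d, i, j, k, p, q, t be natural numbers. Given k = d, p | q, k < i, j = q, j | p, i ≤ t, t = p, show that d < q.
j = q and j | p, thus q | p. Because p | q, p = q. t = p, so t = q. k < i and i ≤ t, hence k < t. Since k = d, d < t. t = q, so d < q.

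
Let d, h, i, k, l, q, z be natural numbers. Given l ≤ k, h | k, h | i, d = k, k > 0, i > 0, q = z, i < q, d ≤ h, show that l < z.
d = k and d ≤ h, hence k ≤ h. Because h | k and k > 0, h ≤ k. Since k ≤ h, k = h. Because l ≤ k, l ≤ h. h | i and i > 0, so h ≤ i. Since i < q, h < q. Since l ≤ h, l < q. Since q = z, l < z.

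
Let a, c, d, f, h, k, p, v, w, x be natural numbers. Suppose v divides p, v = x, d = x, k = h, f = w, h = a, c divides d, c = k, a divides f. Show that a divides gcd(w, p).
f = w and a divides f, therefore a divides w. From c = k and k = h, c = h. h = a, so c = a. Because d = x and c divides d, c divides x. Because v = x and v divides p, x divides p. Since c divides x, c divides p. From c = a, a divides p. a divides w, so a divides gcd(w, p).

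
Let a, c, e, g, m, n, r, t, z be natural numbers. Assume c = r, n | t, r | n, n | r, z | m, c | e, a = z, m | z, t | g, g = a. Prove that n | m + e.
z | m and m | z, hence z = m. From g = a and t | g, t | a. a = z, so t | z. n | t, so n | z. Since z = m, n | m. Since r | n and n | r, r = n. c = r, so c = n. Since c | e, n | e. n | m, so n | m + e.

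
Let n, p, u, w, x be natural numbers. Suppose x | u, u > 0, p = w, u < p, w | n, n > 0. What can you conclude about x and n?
x < n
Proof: x | u and u > 0, therefore x ≤ u. From p = w and u < p, u < w. w | n and n > 0, therefore w ≤ n. Since u < w, u < n. x ≤ u, so x < n.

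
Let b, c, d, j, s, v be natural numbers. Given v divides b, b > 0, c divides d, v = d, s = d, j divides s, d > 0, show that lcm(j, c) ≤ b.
s = d and j divides s, so j divides d. Because c divides d, lcm(j, c) divides d. Since d > 0, lcm(j, c) ≤ d. v = d and v divides b, hence d divides b. b > 0, so d ≤ b. lcm(j, c) ≤ d, so lcm(j, c) ≤ b.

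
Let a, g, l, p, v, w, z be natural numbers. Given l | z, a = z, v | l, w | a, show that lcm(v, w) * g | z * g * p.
v | l and l | z, so v | z. Because a = z and w | a, w | z. From v | z, lcm(v, w) | z. Then lcm(v, w) * g | z * g. Then lcm(v, w) * g | z * g * p.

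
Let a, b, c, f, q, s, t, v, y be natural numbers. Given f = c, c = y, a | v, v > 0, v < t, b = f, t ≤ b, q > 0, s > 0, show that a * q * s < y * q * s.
f = c and c = y, hence f = y. From a | v and v > 0, a ≤ v. v < t, so a < t. b = f and t ≤ b, so t ≤ f. a < t, so a < f. f = y, so a < y. Because q > 0, a * q < y * q. Since s > 0, a * q * s < y * q * s.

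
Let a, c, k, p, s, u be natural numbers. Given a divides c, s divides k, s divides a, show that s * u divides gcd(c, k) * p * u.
s divides a and a divides c, hence s divides c. s divides k, so s divides gcd(c, k). Then s divides gcd(c, k) * p. Then s * u divides gcd(c, k) * p * u.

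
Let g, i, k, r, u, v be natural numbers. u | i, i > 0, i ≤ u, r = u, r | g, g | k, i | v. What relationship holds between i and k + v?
i | k + v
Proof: Because u | i and i > 0, u ≤ i. From i ≤ u, u = i. Because r = u and r | g, u | g. From g | k, u | k. Because u = i, i | k. Since i | v, i | k + v.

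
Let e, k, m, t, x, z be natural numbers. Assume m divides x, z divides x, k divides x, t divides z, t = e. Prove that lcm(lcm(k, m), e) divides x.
Because k divides x and m divides x, lcm(k, m) divides x. t = e and t divides z, therefore e divides z. Since z divides x, e divides x. lcm(k, m) divides x, so lcm(lcm(k, m), e) divides x.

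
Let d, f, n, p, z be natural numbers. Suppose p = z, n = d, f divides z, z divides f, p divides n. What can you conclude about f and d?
f divides d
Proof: z divides f and f divides z, thus z = f. Since p = z, p = f. n = d and p divides n, therefore p divides d. Since p = f, f divides d.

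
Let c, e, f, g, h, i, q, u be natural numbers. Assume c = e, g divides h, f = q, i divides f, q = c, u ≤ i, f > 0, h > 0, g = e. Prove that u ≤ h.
q = c and c = e, therefore q = e. Since i divides f and f > 0, i ≤ f. Since u ≤ i, u ≤ f. Because f = q, u ≤ q. Since q = e, u ≤ e. g = e and g divides h, hence e divides h. h > 0, so e ≤ h. u ≤ e, so u ≤ h.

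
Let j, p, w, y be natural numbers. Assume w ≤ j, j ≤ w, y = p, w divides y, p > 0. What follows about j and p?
j ≤ p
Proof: From w ≤ j and j ≤ w, w = j. From y = p and w divides y, w divides p. Because w = j, j divides p. p > 0, so j ≤ p.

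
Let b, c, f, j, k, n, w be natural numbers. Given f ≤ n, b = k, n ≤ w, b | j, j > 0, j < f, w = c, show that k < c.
Because b = k and b | j, k | j. j > 0, so k ≤ j. j < f, so k < f. f ≤ n, so k < n. From n ≤ w, k < w. Since w = c, k < c.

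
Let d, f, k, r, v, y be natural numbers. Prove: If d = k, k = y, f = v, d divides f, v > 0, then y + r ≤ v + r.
d = k and k = y, thus d = y. Because f = v and d divides f, d divides v. v > 0, so d ≤ v. Since d = y, y ≤ v. Then y + r ≤ v + r.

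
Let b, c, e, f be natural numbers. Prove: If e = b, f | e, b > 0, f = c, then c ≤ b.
From e = b and f | e, f | b. From b > 0, f ≤ b. f = c, so c ≤ b.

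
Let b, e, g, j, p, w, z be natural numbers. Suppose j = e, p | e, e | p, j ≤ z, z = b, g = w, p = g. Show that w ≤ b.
From p = g and g = w, p = w. Since e | p and p | e, e = p. j = e, so j = p. j ≤ z, so p ≤ z. p = w, so w ≤ z. Since z = b, w ≤ b.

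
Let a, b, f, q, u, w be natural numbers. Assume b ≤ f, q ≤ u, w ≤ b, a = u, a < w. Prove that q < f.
Since a < w and w ≤ b, a < b. Because a = u, u < b. q ≤ u, so q < b. Since b ≤ f, q < f.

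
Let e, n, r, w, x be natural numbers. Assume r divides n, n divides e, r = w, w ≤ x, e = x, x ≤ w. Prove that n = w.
x ≤ w and w ≤ x, thus x = w. e = x, so e = w. Since n divides e, n divides w. r = w and r divides n, hence w divides n. From n divides w, n = w.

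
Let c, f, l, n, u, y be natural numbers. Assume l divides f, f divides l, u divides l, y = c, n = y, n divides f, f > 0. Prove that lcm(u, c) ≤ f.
l divides f and f divides l, hence l = f. u divides l, so u divides f. n = y and n divides f, thus y divides f. y = c, so c divides f. Since u divides f, lcm(u, c) divides f. Because f > 0, lcm(u, c) ≤ f.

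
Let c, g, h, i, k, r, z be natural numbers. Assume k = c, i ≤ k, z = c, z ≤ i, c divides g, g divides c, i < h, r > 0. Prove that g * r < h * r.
k = c and i ≤ k, therefore i ≤ c. z = c and z ≤ i, therefore c ≤ i. Since i ≤ c, i = c. Because c divides g and g divides c, c = g. i = c, so i = g. Since i < h, g < h. Since r > 0, by multiplying by a positive, g * r < h * r.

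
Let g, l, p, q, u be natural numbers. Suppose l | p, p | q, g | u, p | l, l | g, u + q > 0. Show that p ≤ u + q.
Since l | p and p | l, l = p. Since l | g and g | u, l | u. Since l = p, p | u. p | q, so p | u + q. Since u + q > 0, p ≤ u + q.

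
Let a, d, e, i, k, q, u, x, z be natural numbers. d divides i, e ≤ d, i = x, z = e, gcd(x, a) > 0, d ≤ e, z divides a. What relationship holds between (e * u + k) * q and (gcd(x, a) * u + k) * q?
(e * u + k) * q ≤ (gcd(x, a) * u + k) * q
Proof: d ≤ e and e ≤ d, thus d = e. d divides i, so e divides i. i = x, so e divides x. z = e and z divides a, so e divides a. e divides x, so e divides gcd(x, a). Since gcd(x, a) > 0, e ≤ gcd(x, a). By multiplying by a non-negative, e * u ≤ gcd(x, a) * u. Then e * u + k ≤ gcd(x, a) * u + k. By multiplying by a non-negative, (e * u + k) * q ≤ (gcd(x, a) * u + k) * q.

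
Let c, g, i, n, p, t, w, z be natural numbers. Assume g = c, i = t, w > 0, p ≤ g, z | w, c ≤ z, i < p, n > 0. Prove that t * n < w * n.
From g = c and p ≤ g, p ≤ c. i < p, so i < c. i = t, so t < c. z | w and w > 0, therefore z ≤ w. Because c ≤ z, c ≤ w. Since t < c, t < w. n > 0, so t * n < w * n.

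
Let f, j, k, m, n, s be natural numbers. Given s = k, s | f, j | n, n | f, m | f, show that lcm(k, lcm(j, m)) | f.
s = k and s | f, hence k | f. Because j | n and n | f, j | f. m | f, so lcm(j, m) | f. Because k | f, lcm(k, lcm(j, m)) | f.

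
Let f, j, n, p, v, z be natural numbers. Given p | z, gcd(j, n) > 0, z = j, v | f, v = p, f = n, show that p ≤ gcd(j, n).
Since z = j and p | z, p | j. f = n and v | f, hence v | n. v = p, so p | n. Since p | j, p | gcd(j, n). Since gcd(j, n) > 0, p ≤ gcd(j, n).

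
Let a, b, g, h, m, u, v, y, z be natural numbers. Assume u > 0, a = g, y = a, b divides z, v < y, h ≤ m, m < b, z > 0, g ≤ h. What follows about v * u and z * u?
v * u < z * u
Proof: y = a and a = g, therefore y = g. v < y, so v < g. g ≤ h and h ≤ m, therefore g ≤ m. m < b, so g < b. Since v < g, v < b. Since b divides z and z > 0, b ≤ z. From v < b, v < z. Combined with u > 0, by multiplying by a positive, v * u < z * u.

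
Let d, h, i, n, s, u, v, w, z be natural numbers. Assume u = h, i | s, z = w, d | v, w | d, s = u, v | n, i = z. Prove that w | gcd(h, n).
Because i = z and i | s, z | s. Since s = u, z | u. Since u = h, z | h. z = w, so w | h. w | d and d | v, so w | v. v | n, so w | n. w | h, so w | gcd(h, n).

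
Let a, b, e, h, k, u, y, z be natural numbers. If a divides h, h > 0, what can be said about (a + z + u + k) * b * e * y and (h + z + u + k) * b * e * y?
(a + z + u + k) * b * e * y ≤ (h + z + u + k) * b * e * y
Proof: a divides h and h > 0, therefore a ≤ h. Then a + z ≤ h + z. Then a + z + u ≤ h + z + u. Then a + z + u + k ≤ h + z + u + k. By multiplying by a non-negative, (a + z + u + k) * b ≤ (h + z + u + k) * b. By multiplying by a non-negative, (a + z + u + k) * b * e ≤ (h + z + u + k) * b * e. By multiplying by a non-negative, (a + z + u + k) * b * e * y ≤ (h + z + u + k) * b * e * y.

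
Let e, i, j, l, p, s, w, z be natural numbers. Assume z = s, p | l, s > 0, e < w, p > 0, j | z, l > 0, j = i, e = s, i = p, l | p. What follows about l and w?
l < w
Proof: p | l and l > 0, hence p ≤ l. l | p and p > 0, thus l ≤ p. p ≤ l, so p = l. j = i and i = p, hence j = p. z = s and j | z, so j | s. Since j = p, p | s. Since s > 0, p ≤ s. p = l, so l ≤ s. e = s and e < w, hence s < w. Since l ≤ s, l < w.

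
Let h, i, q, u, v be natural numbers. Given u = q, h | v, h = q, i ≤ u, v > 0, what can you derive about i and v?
i ≤ v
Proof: u = q and i ≤ u, so i ≤ q. Because h = q and h | v, q | v. From v > 0, q ≤ v. Since i ≤ q, i ≤ v.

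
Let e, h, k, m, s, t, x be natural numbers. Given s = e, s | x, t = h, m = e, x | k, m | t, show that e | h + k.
m = e and m | t, therefore e | t. t = h, so e | h. s | x and x | k, so s | k. s = e, so e | k. Since e | h, e | h + k.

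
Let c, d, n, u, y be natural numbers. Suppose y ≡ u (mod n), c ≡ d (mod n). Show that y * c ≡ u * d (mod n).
y ≡ u (mod n) and c ≡ d (mod n). By multiplying congruences, y * c ≡ u * d (mod n).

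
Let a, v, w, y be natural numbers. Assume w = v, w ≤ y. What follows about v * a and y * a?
v * a ≤ y * a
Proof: w = v and w ≤ y, so v ≤ y. Then v * a ≤ y * a.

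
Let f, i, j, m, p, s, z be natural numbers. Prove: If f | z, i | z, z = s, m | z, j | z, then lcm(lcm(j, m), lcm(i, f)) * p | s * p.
Because j | z and m | z, lcm(j, m) | z. Because i | z and f | z, lcm(i, f) | z. Since lcm(j, m) | z, lcm(lcm(j, m), lcm(i, f)) | z. Since z = s, lcm(lcm(j, m), lcm(i, f)) | s. Then lcm(lcm(j, m), lcm(i, f)) * p | s * p.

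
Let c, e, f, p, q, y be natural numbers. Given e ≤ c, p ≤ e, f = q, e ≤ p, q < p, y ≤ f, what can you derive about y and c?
y < c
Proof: p ≤ e and e ≤ p, thus p = e. From f = q and y ≤ f, y ≤ q. From q < p, y < p. Since p = e, y < e. e ≤ c, so y < c.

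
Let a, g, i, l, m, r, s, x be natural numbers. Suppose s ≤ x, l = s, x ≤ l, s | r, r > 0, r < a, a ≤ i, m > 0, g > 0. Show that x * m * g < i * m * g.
l = s and x ≤ l, therefore x ≤ s. From s ≤ x, s = x. s | r and r > 0, hence s ≤ r. Since r < a, s < a. s = x, so x < a. Since a ≤ i, x < i. m > 0, so x * m < i * m. g > 0, so x * m * g < i * m * g.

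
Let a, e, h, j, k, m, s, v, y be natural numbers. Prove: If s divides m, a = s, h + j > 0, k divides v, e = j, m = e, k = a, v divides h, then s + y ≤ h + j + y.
k = a and a = s, hence k = s. Because k divides v, s divides v. Since v divides h, s divides h. m = e and e = j, so m = j. Since s divides m, s divides j. Since s divides h, s divides h + j. h + j > 0, so s ≤ h + j. Then s + y ≤ h + j + y.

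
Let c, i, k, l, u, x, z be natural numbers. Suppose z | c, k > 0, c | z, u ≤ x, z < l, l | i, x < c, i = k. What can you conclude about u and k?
u < k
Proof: u ≤ x and x < c, hence u < c. z | c and c | z, so z = c. Since z < l, c < l. i = k and l | i, therefore l | k. k > 0, so l ≤ k. c < l, so c < k. Since u < c, u < k.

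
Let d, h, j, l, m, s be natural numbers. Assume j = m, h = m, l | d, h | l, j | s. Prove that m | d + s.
Since h = m and h | l, m | l. l | d, so m | d. j = m and j | s, so m | s. m | d, so m | d + s.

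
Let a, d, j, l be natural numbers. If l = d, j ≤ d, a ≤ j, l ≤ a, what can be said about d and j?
d = j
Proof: Since l = d and l ≤ a, d ≤ a. a ≤ j, so d ≤ j. Since j ≤ d, d = j.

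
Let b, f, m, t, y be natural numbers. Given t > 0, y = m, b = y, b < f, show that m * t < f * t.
b = y and y = m, so b = m. b < f, so m < f. Combining with t > 0, by multiplying by a positive, m * t < f * t.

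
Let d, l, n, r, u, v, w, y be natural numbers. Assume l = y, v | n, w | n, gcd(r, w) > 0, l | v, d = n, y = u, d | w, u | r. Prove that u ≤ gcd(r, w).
d = n and d | w, so n | w. Because w | n, n = w. l | v and v | n, thus l | n. Since l = y, y | n. Since y = u, u | n. Since n = w, u | w. u | r, so u | gcd(r, w). Since gcd(r, w) > 0, u ≤ gcd(r, w).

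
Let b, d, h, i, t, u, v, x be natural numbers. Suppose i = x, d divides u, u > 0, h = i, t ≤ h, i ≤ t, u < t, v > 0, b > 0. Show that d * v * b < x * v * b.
d divides u and u > 0, thus d ≤ u. h = i and t ≤ h, thus t ≤ i. i ≤ t, so t = i. u < t, so u < i. d ≤ u, so d < i. i = x, so d < x. Combining with v > 0, by multiplying by a positive, d * v < x * v. Since b > 0, by multiplying by a positive, d * v * b < x * v * b.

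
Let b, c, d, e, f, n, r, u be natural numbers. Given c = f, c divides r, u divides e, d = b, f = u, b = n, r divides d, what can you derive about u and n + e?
u divides n + e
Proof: Because c = f and f = u, c = u. c divides r and r divides d, so c divides d. Because d = b, c divides b. Since c = u, u divides b. b = n, so u divides n. u divides e, so u divides n + e.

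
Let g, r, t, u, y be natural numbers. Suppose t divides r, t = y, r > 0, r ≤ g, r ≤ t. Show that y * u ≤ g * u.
t divides r and r > 0, so t ≤ r. r ≤ t, so r = t. t = y, so r = y. r ≤ g, so y ≤ g. By multiplying by a non-negative, y * u ≤ g * u.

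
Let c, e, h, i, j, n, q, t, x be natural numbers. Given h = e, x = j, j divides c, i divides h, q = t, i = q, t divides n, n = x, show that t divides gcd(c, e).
n = x and x = j, thus n = j. From t divides n, t divides j. Since j divides c, t divides c. h = e and i divides h, hence i divides e. Since i = q, q divides e. q = t, so t divides e. t divides c, so t divides gcd(c, e).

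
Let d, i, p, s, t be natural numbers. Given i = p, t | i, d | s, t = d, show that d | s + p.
From t = d and t | i, d | i. Since i = p, d | p. Because d | s, d | s + p.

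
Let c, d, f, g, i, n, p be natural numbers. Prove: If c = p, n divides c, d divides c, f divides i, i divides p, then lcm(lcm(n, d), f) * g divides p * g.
Because n divides c and d divides c, lcm(n, d) divides c. c = p, so lcm(n, d) divides p. f divides i and i divides p, thus f divides p. Since lcm(n, d) divides p, lcm(lcm(n, d), f) divides p. Then lcm(lcm(n, d), f) * g divides p * g.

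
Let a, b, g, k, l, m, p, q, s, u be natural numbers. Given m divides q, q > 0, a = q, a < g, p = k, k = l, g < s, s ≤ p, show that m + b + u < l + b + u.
From m divides q and q > 0, m ≤ q. a = q and a < g, thus q < g. m ≤ q, so m < g. Since p = k and k = l, p = l. From g < s and s ≤ p, g < p. p = l, so g < l. From m < g, m < l. Then m + b < l + b. Then m + b + u < l + b + u.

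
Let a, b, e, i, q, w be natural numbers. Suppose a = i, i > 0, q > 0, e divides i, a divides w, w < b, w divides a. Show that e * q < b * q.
Since e divides i and i > 0, e ≤ i. Since w divides a and a divides w, w = a. a = i, so w = i. w < b, so i < b. Since e ≤ i, e < b. Combining with q > 0, by multiplying by a positive, e * q < b * q.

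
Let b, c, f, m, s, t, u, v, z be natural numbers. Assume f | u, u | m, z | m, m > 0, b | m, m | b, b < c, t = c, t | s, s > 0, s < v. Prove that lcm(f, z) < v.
Because f | u and u | m, f | m. Since z | m, lcm(f, z) | m. Since m > 0, lcm(f, z) ≤ m. Since b | m and m | b, b = m. From b < c, m < c. t = c and t | s, therefore c | s. s > 0, so c ≤ s. m < c, so m < s. s < v, so m < v. lcm(f, z) ≤ m, so lcm(f, z) < v.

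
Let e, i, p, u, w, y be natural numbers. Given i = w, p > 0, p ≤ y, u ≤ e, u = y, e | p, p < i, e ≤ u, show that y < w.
e ≤ u and u ≤ e, therefore e = u. Since u = y, e = y. From e | p, y | p. Because p > 0, y ≤ p. Since p ≤ y, p = y. From i = w and p < i, p < w. Since p = y, y < w.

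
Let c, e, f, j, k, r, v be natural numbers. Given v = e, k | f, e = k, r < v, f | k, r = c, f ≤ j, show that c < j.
Since v = e and e = k, v = k. k | f and f | k, so k = f. v = k, so v = f. Since r = c and r < v, c < v. v = f, so c < f. From f ≤ j, c < j.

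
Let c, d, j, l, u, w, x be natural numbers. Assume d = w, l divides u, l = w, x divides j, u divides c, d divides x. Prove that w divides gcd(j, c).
d = w and d divides x, therefore w divides x. Because x divides j, w divides j. l divides u and u divides c, therefore l divides c. l = w, so w divides c. w divides j, so w divides gcd(j, c).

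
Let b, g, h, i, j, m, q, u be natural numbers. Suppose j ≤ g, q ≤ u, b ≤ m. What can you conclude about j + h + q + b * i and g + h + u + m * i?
j + h + q + b * i ≤ g + h + u + m * i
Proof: j ≤ g, therefore j + h ≤ g + h. b ≤ m, hence b * i ≤ m * i. Since q ≤ u, q + b * i ≤ u + m * i. j + h ≤ g + h, so j + h + q + b * i ≤ g + h + u + m * i.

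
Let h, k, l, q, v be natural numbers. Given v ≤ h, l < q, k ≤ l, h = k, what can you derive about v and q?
v < q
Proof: h = k and v ≤ h, therefore v ≤ k. k ≤ l and l < q, thus k < q. Since v ≤ k, v < q.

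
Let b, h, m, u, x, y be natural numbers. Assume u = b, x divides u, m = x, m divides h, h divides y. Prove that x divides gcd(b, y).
u = b and x divides u, therefore x divides b. Since m divides h and h divides y, m divides y. Since m = x, x divides y. Since x divides b, x divides gcd(b, y).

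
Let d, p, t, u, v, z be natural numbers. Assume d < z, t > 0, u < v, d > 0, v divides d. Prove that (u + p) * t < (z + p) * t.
From v divides d and d > 0, v ≤ d. d < z, so v < z. u < v, so u < z. Then u + p < z + p. From t > 0, by multiplying by a positive, (u + p) * t < (z + p) * t.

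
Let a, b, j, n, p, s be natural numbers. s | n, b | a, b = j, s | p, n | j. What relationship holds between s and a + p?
s | a + p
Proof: s | n and n | j, so s | j. Since b = j and b | a, j | a. s | j, so s | a. Since s | p, s | a + p.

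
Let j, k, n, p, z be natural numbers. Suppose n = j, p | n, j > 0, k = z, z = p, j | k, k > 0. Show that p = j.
Since n = j and p | n, p | j. j > 0, so p ≤ j. k = z and z = p, thus k = p. j | k and k > 0, therefore j ≤ k. k = p, so j ≤ p. p ≤ j, so p = j.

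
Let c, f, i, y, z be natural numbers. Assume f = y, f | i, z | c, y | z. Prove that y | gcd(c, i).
y | z and z | c, so y | c. f = y and f | i, therefore y | i. y | c, so y | gcd(c, i).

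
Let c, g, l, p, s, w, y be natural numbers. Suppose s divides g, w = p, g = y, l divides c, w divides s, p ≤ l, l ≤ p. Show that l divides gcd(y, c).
p ≤ l and l ≤ p, hence p = l. From w = p, w = l. From w divides s and s divides g, w divides g. g = y, so w divides y. w = l, so l divides y. Since l divides c, l divides gcd(y, c).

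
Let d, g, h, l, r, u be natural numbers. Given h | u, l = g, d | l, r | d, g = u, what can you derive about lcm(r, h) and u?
lcm(r, h) | u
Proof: l = g and g = u, thus l = u. r | d and d | l, therefore r | l. Since l = u, r | u. From h | u, lcm(r, h) | u.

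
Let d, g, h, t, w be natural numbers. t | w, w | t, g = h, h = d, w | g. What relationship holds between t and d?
t | d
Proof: w | t and t | w, thus w = t. g = h and w | g, so w | h. h = d, so w | d. w = t, so t | d.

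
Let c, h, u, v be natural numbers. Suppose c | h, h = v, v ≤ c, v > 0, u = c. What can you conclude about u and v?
u = v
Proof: h = v and c | h, therefore c | v. Since v > 0, c ≤ v. v ≤ c, so c = v. Since u = c, u = v.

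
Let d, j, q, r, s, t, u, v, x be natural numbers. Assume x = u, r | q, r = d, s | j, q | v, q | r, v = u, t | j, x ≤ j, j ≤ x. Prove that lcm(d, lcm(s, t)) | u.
Since q | r and r | q, q = r. Since r = d, q = d. Because v = u and q | v, q | u. q = d, so d | u. j ≤ x and x ≤ j, hence j = x. x = u, so j = u. Since s | j and t | j, lcm(s, t) | j. Since j = u, lcm(s, t) | u. Since d | u, lcm(d, lcm(s, t)) | u.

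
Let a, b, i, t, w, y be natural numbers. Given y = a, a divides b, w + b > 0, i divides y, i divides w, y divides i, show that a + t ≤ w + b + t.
i divides y and y divides i, thus i = y. y = a, so i = a. From i divides w, a divides w. Since a divides b, a divides w + b. w + b > 0, so a ≤ w + b. Then a + t ≤ w + b + t.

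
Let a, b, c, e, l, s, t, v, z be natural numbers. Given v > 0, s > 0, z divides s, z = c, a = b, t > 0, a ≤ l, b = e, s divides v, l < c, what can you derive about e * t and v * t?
e * t < v * t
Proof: a = b and b = e, therefore a = e. a ≤ l, so e ≤ l. Since l < c, e < c. z = c and z divides s, hence c divides s. Since s > 0, c ≤ s. s divides v and v > 0, so s ≤ v. From c ≤ s, c ≤ v. Since e < c, e < v. Since t > 0, by multiplying by a positive, e * t < v * t.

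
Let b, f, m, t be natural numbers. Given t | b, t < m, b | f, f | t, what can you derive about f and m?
f < m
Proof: From t | b and b | f, t | f. Because f | t, t = f. Since t < m, f < m.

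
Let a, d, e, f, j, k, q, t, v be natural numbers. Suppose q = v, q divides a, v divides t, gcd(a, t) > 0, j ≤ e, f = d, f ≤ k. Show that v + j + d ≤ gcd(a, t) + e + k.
From q = v and q divides a, v divides a. Since v divides t, v divides gcd(a, t). Since gcd(a, t) > 0, v ≤ gcd(a, t). f = d and f ≤ k, thus d ≤ k. j ≤ e, so j + d ≤ e + k. v ≤ gcd(a, t), so v + j + d ≤ gcd(a, t) + e + k.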